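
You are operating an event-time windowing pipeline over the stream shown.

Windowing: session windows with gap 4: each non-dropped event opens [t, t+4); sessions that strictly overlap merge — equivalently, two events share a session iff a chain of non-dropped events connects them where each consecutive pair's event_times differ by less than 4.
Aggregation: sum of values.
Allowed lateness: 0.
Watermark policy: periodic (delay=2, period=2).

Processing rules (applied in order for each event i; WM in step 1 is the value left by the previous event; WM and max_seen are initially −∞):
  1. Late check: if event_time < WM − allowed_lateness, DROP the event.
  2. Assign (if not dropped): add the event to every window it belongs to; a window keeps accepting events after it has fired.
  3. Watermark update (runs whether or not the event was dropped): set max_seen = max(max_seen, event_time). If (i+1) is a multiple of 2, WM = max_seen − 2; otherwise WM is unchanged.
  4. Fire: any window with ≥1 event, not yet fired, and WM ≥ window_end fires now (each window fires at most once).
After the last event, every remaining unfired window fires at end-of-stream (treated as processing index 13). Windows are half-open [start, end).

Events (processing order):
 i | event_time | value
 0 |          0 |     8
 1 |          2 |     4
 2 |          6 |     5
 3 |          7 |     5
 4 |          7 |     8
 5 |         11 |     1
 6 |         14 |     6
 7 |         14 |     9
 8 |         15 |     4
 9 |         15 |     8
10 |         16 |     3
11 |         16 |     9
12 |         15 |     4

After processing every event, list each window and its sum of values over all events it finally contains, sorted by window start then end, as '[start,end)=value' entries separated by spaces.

i=0 t=0 v=8: → [0,4); WM=−∞
i=1 t=2 v=4: → [0,6); WM=0
i=2 t=6 v=5: → [6,10); WM=0
i=3 t=7 v=5: → [6,11); WM=5
i=4 t=7 v=8: → [6,11); WM=5
i=5 t=11 v=1: → [11,15); WM=9
i=6 t=14 v=6: → [11,18); WM=9
i=7 t=14 v=9: → [11,18); WM=12
i=8 t=15 v=4: → [11,19); WM=12
i=9 t=15 v=8: → [11,19); WM=13
i=10 t=16 v=3: → [11,20); WM=13
i=11 t=16 v=9: → [11,20); WM=14
i=12 t=15 v=4: → [11,20); WM=14

[0,6)=12 [6,11)=18 [11,20)=44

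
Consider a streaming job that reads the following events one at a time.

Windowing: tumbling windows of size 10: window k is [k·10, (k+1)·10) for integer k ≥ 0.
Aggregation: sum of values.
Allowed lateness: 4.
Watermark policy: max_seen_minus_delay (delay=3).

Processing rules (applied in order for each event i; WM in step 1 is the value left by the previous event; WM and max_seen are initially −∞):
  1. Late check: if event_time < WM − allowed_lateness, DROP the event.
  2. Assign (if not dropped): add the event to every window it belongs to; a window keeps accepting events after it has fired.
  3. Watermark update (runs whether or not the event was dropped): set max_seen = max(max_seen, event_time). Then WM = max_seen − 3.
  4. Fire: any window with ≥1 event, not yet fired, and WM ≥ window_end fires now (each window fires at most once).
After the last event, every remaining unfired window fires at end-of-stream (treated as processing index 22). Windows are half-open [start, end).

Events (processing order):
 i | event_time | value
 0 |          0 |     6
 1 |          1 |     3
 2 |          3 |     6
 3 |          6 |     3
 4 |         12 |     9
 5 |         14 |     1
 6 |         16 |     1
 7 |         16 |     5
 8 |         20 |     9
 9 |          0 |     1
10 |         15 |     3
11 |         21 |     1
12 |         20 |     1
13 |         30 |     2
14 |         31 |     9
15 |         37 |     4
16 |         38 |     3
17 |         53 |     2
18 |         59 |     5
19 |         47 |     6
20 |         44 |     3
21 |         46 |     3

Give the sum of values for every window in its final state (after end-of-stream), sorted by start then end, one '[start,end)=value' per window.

i=0 t=0 v=6: → [0,10); WM=-3
i=1 t=1 v=3: → [0,10); WM=-2
i=2 t=3 v=6: → [0,10); WM=0
i=3 t=6 v=3: → [0,10); WM=3
i=4 t=12 v=9: → [10,20); WM=9
i=5 t=14 v=1: → [10,20); WM=11; [0,10) fires=18
i=6 t=16 v=1: → [10,20); WM=13
i=7 t=16 v=5: → [10,20); WM=13
i=8 t=20 v=9: → [20,30); WM=17
i=9 t=0 v=1: DROP (t<17-4); WM=17
i=10 t=15 v=3: → [10,20); WM=17
i=11 t=21 v=1: → [20,30); WM=18
i=12 t=20 v=1: → [20,30); WM=18
i=13 t=30 v=2: → [30,40); WM=27; [10,20) fires=19
i=14 t=31 v=9: → [30,40); WM=28
i=15 t=37 v=4: → [30,40); WM=34; [20,30) fires=11
i=16 t=38 v=3: → [30,40); WM=35
i=17 t=53 v=2: → [50,60); WM=50; [30,40) fires=18
i=18 t=59 v=5: → [50,60); WM=56
i=19 t=47 v=6: DROP (t<56-4); WM=56
i=20 t=44 v=3: DROP (t<56-4); WM=56
i=21 t=46 v=3: DROP (t<56-4); WM=56

[0,10)=18 [10,20)=19 [20,30)=11 [30,40)=18 [50,60)=7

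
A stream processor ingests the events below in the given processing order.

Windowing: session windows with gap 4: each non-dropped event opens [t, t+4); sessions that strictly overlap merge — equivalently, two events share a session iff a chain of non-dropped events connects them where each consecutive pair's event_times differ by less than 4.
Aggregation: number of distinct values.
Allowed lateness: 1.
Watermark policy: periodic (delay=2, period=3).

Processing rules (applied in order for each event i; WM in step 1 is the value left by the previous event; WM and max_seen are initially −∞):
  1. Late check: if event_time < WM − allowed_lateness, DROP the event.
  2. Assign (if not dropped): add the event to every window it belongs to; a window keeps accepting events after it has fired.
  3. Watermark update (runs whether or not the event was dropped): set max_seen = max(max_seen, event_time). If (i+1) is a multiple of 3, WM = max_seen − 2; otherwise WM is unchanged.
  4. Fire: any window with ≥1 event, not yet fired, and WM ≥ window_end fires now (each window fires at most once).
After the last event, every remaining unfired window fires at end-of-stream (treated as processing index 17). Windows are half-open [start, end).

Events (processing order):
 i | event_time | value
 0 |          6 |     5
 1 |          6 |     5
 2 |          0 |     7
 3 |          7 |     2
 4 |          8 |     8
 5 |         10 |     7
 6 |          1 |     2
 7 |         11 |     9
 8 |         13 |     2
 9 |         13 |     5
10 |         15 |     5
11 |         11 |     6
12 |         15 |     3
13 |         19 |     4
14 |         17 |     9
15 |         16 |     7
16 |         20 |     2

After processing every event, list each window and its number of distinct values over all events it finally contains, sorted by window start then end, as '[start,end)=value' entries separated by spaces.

[0,4)=1 [6,24)=8

i=0 t=6 v=5: → [6,10); WM=−∞
i=1 t=6 v=5: → [6,10); WM=−∞
i=2 t=0 v=7: → [0,4); WM=4
i=3 t=7 v=2: → [6,11); WM=4
i=4 t=8 v=8: → [6,12); WM=4
i=5 t=10 v=7: → [6,14); WM=8
i=6 t=1 v=2: DROP (t<8-1); WM=8
i=7 t=11 v=9: → [6,15); WM=8
i=8 t=13 v=2: → [6,17); WM=11
i=9 t=13 v=5: → [6,17); WM=11
i=10 t=15 v=5: → [6,19); WM=11
i=11 t=11 v=6: → [6,19); WM=13
i=12 t=15 v=3: → [6,19); WM=13
i=13 t=19 v=4: → [19,23); WM=13
i=14 t=17 v=9: → [6,23); WM=17
i=15 t=16 v=7: → [6,23); WM=17
i=16 t=20 v=2: → [6,24); WM=17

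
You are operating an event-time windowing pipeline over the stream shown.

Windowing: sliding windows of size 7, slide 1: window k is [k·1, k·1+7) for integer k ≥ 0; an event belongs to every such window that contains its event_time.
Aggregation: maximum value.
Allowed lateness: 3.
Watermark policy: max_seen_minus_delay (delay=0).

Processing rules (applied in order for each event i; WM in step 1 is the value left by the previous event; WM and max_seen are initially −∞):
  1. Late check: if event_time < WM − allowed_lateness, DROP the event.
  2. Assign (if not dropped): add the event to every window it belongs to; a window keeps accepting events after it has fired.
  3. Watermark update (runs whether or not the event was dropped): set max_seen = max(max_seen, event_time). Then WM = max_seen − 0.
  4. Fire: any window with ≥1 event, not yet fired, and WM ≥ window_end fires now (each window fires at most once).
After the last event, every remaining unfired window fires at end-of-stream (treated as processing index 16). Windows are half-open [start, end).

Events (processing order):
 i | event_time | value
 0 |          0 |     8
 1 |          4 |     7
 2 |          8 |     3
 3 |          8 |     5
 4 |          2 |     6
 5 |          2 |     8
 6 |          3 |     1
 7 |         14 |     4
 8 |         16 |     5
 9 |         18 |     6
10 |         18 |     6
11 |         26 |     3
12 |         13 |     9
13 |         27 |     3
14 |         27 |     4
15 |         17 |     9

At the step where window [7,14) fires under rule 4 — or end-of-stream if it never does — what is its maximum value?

i=0 t=0 v=8: → [0,7); WM=0
i=1 t=4 v=7: → [4,11),[3,10),[2,9),[1,8),[0,7); WM=4
i=2 t=8 v=3: → [8,15),[7,14),[6,13),[5,12),[4,11),[3,10),[2,9); WM=8; [0,7) fires=8 [1,8) fires=7
i=3 t=8 v=5: → [8,15),[7,14),[6,13),[5,12),[4,11),[3,10),[2,9); WM=8
i=4 t=2 v=6: DROP (t<8-3); WM=8
i=5 t=2 v=8: DROP (t<8-3); WM=8
i=6 t=3 v=1: DROP (t<8-3); WM=8
i=7 t=14 v=4: → [14,21),[13,20),[12,19),[11,18),[10,17),[9,16),[8,15); WM=14; [2,9) fires=7 [3,10) fires=7 [4,11) fires=7 [5,12) fires=5 [6,13) fires=5 [7,14) fires=5
i=8 t=16 v=5: → [16,23),[15,22),[14,21),[13,20),[12,19),[11,18),[10,17); WM=16; [8,15) fires=5 [9,16) fires=4
i=9 t=18 v=6: → [18,25),[17,24),[16,23),[15,22),[14,21),[13,20),[12,19); WM=18; [10,17) fires=5 [11,18) fires=5
i=10 t=18 v=6: → [18,25),[17,24),[16,23),[15,22),[14,21),[13,20),[12,19); WM=18
i=11 t=26 v=3: → [26,33),[25,32),[24,31),[23,30),[22,29),[21,28),[20,27); WM=26; [12,19) fires=6 [13,20) fires=6 [14,21) fires=6 [15,22) fires=6 [16,23) fires=6 [17,24) fires=6 [18,25) fires=6
i=12 t=13 v=9: DROP (t<26-3); WM=26
i=13 t=27 v=3: → [27,34),[26,33),[25,32),[24,31),[23,30),[22,29),[21,28); WM=27; [20,27) fires=3
i=14 t=27 v=4: → [27,34),[26,33),[25,32),[24,31),[23,30),[22,29),[21,28); WM=27
i=15 t=17 v=9: DROP (t<27-3); WM=27

5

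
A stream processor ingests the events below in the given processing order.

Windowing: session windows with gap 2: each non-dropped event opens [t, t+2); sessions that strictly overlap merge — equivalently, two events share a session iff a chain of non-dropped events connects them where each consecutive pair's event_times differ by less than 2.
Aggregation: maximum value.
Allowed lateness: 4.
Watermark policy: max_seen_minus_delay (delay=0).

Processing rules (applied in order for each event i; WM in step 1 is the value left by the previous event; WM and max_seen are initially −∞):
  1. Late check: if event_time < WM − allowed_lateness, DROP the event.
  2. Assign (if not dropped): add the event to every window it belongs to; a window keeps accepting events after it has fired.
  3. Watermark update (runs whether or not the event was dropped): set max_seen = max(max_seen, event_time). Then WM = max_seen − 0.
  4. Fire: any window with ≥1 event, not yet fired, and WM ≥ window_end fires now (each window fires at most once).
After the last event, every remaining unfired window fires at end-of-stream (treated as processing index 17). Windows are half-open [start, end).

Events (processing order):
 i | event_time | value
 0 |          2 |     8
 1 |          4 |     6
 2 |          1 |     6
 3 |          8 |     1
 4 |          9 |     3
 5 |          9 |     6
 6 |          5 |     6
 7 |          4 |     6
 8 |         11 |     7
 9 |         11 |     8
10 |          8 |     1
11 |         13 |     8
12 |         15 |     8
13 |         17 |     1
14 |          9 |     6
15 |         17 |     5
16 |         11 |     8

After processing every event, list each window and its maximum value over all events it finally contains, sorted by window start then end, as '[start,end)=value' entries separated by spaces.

i=0 t=2 v=8: → [2,4); WM=2
i=1 t=4 v=6: → [4,6); WM=4
i=2 t=1 v=6: → [1,4); WM=4
i=3 t=8 v=1: → [8,10); WM=8
i=4 t=9 v=3: → [8,11); WM=9
i=5 t=9 v=6: → [8,11); WM=9
i=6 t=5 v=6: → [4,7); WM=9
i=7 t=4 v=6: DROP (t<9-4); WM=9
i=8 t=11 v=7: → [11,13); WM=11
i=9 t=11 v=8: → [11,13); WM=11
i=10 t=8 v=1: → [8,11); WM=11
i=11 t=13 v=8: → [13,15); WM=13
i=12 t=15 v=8: → [15,17); WM=15
i=13 t=17 v=1: → [17,19); WM=17
i=14 t=9 v=6: DROP (t<17-4); WM=17
i=15 t=17 v=5: → [17,19); WM=17
i=16 t=11 v=8: DROP (t<17-4); WM=17

[1,4)=8 [4,7)=6 [8,11)=6 [11,13)=8 [13,15)=8 [15,17)=8 [17,19)=5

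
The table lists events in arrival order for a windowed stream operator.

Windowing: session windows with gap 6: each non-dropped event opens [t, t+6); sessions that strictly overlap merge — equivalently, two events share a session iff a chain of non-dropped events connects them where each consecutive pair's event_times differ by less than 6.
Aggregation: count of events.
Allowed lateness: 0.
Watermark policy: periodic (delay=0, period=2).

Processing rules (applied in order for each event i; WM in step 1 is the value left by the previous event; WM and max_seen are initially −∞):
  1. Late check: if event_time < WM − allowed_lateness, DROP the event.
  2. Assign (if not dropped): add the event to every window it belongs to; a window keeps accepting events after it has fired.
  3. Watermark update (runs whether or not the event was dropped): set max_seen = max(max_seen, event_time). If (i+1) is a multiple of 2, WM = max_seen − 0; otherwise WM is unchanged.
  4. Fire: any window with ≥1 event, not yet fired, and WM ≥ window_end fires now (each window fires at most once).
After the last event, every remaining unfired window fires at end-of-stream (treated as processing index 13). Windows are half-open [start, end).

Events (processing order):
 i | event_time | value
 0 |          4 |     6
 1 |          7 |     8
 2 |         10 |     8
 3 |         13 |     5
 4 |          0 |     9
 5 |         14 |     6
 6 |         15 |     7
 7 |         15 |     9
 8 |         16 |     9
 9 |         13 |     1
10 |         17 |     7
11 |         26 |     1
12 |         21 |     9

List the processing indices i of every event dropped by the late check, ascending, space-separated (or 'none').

4 9 12

i=0 t=4 v=6: → [4,10); WM=−∞
i=1 t=7 v=8: → [4,13); WM=7
i=2 t=10 v=8: → [4,16); WM=7
i=3 t=13 v=5: → [4,19); WM=13
i=4 t=0 v=9: DROP (t<13-0); WM=13
i=5 t=14 v=6: → [4,20); WM=14
i=6 t=15 v=7: → [4,21); WM=14
i=7 t=15 v=9: → [4,21); WM=15
i=8 t=16 v=9: → [4,22); WM=15
i=9 t=13 v=1: DROP (t<15-0); WM=16
i=10 t=17 v=7: → [4,23); WM=16
i=11 t=26 v=1: → [26,32); WM=26
i=12 t=21 v=9: DROP (t<26-0); WM=26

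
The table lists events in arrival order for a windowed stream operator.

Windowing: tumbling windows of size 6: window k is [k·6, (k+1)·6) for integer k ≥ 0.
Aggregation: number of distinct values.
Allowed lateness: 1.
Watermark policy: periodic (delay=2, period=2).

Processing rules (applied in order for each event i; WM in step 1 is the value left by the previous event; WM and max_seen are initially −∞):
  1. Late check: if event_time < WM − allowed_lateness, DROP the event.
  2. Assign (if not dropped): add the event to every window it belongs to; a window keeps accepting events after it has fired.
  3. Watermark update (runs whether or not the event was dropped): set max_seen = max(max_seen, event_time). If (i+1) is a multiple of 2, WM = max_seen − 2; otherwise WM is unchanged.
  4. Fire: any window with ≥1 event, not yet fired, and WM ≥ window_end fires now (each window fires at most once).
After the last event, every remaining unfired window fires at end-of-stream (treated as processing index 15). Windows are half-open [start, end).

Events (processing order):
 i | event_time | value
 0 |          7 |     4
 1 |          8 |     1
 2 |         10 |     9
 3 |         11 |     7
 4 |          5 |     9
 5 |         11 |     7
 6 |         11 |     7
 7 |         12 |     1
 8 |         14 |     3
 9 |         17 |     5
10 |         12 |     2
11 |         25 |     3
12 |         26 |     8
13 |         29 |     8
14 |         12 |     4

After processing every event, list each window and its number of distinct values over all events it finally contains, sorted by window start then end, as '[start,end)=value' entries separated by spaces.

i=0 t=7 v=4: → [6,12); WM=−∞
i=1 t=8 v=1: → [6,12); WM=6
i=2 t=10 v=9: → [6,12); WM=6
i=3 t=11 v=7: → [6,12); WM=9
i=4 t=5 v=9: DROP (t<9-1); WM=9
i=5 t=11 v=7: → [6,12); WM=9
i=6 t=11 v=7: → [6,12); WM=9
i=7 t=12 v=1: → [12,18); WM=10
i=8 t=14 v=3: → [12,18); WM=10
i=9 t=17 v=5: → [12,18); WM=15; [6,12) fires=4
i=10 t=12 v=2: DROP (t<15-1); WM=15
i=11 t=25 v=3: → [24,30); WM=23; [12,18) fires=3
i=12 t=26 v=8: → [24,30); WM=23
i=13 t=29 v=8: → [24,30); WM=27
i=14 t=12 v=4: DROP (t<27-1); WM=27

[6,12)=4 [12,18)=3 [24,30)=2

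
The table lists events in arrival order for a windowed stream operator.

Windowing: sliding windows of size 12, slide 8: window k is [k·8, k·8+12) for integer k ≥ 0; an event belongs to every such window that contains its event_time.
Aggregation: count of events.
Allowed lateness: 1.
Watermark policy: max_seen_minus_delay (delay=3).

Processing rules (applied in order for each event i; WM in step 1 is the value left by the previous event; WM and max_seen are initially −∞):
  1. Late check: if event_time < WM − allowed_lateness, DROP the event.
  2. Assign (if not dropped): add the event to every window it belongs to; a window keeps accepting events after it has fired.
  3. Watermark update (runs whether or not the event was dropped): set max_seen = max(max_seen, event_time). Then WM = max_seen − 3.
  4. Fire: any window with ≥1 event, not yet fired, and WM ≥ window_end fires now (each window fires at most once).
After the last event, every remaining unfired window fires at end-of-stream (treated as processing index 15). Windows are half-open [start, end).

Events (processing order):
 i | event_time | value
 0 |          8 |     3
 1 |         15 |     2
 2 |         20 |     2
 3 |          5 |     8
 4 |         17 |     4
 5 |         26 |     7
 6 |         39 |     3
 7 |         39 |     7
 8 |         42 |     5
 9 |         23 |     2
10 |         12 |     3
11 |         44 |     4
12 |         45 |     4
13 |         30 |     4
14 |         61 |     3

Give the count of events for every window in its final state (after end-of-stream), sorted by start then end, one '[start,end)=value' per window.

i=0 t=8 v=3: → [8,20),[0,12); WM=5
i=1 t=15 v=2: → [8,20); WM=12; [0,12) fires=1
i=2 t=20 v=2: → [16,28); WM=17
i=3 t=5 v=8: DROP (t<17-1); WM=17
i=4 t=17 v=4: → [16,28),[8,20); WM=17
i=5 t=26 v=7: → [24,36),[16,28); WM=23; [8,20) fires=3
i=6 t=39 v=3: → [32,44); WM=36; [16,28) fires=3 [24,36) fires=1
i=7 t=39 v=7: → [32,44); WM=36
i=8 t=42 v=5: → [40,52),[32,44); WM=39
i=9 t=23 v=2: DROP (t<39-1); WM=39
i=10 t=12 v=3: DROP (t<39-1); WM=39
i=11 t=44 v=4: → [40,52); WM=41
i=12 t=45 v=4: → [40,52); WM=42
i=13 t=30 v=4: DROP (t<42-1); WM=42
i=14 t=61 v=3: → [56,68); WM=58; [32,44) fires=3 [40,52) fires=3

[0,12)=1 [8,20)=3 [16,28)=3 [24,36)=1 [32,44)=3 [40,52)=3 [56,68)=1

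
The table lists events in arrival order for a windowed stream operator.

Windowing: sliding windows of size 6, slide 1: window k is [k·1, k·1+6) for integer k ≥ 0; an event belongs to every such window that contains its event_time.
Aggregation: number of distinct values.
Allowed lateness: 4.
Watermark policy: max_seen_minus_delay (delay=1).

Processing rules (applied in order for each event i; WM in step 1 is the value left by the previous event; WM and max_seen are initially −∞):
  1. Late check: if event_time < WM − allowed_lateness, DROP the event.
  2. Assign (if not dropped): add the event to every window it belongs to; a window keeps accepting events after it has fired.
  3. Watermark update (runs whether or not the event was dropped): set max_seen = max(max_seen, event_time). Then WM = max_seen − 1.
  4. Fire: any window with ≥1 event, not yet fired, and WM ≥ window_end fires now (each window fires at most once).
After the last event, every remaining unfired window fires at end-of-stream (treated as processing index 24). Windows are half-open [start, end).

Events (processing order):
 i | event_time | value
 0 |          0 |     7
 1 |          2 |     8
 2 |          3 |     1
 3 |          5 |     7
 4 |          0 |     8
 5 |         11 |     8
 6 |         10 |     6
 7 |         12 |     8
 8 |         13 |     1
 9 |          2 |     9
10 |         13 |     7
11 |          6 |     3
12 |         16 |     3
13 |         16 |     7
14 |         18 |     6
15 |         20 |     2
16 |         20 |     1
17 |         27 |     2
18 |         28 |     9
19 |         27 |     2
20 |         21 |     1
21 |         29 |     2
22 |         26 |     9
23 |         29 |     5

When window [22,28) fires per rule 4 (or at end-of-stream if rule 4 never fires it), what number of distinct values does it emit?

1

i=0 t=0 v=7: → [0,6); WM=-1
i=1 t=2 v=8: → [2,8),[1,7),[0,6); WM=1
i=2 t=3 v=1: → [3,9),[2,8),[1,7),[0,6); WM=2
i=3 t=5 v=7: → [5,11),[4,10),[3,9),[2,8),[1,7),[0,6); WM=4
i=4 t=0 v=8: → [0,6); WM=4
i=5 t=11 v=8: → [11,17),[10,16),[9,15),[8,14),[7,13),[6,12); WM=10; [0,6) fires=3 [1,7) fires=3 [2,8) fires=3 [3,9) fires=2 [4,10) fires=1
i=6 t=10 v=6: → [10,16),[9,15),[8,14),[7,13),[6,12),[5,11); WM=10
i=7 t=12 v=8: → [12,18),[11,17),[10,16),[9,15),[8,14),[7,13); WM=11; [5,11) fires=2
i=8 t=13 v=1: → [13,19),[12,18),[11,17),[10,16),[9,15),[8,14); WM=12; [6,12) fires=2
i=9 t=2 v=9: DROP (t<12-4); WM=12
i=10 t=13 v=7: → [13,19),[12,18),[11,17),[10,16),[9,15),[8,14); WM=12
i=11 t=6 v=3: DROP (t<12-4); WM=12
i=12 t=16 v=3: → [16,22),[15,21),[14,20),[13,19),[12,18),[11,17); WM=15; [7,13) fires=2 [8,14) fires=4 [9,15) fires=4
i=13 t=16 v=7: → [16,22),[15,21),[14,20),[13,19),[12,18),[11,17); WM=15
i=14 t=18 v=6: → [18,24),[17,23),[16,22),[15,21),[14,20),[13,19); WM=17; [10,16) fires=4 [11,17) fires=4
i=15 t=20 v=2: → [20,26),[19,25),[18,24),[17,23),[16,22),[15,21); WM=19; [12,18) fires=4 [13,19) fires=4
i=16 t=20 v=1: → [20,26),[19,25),[18,24),[17,23),[16,22),[15,21); WM=19
i=17 t=27 v=2: → [27,33),[26,32),[25,31),[24,30),[23,29),[22,28); WM=26; [14,20) fires=3 [15,21) fires=5 [16,22) fires=5 [17,23) fires=3 [18,24) fires=3 [19,25) fires=2 [20,26) fires=2
i=18 t=28 v=9: → [28,34),[27,33),[26,32),[25,31),[24,30),[23,29); WM=27
i=19 t=27 v=2: → [27,33),[26,32),[25,31),[24,30),[23,29),[22,28); WM=27
i=20 t=21 v=1: DROP (t<27-4); WM=27
i=21 t=29 v=2: → [29,35),[28,34),[27,33),[26,32),[25,31),[24,30); WM=28; [22,28) fires=1
i=22 t=26 v=9: → [26,32),[25,31),[24,30),[23,29),[22,28),[21,27); WM=28; [21,27) fires=1
i=23 t=29 v=5: → [29,35),[28,34),[27,33),[26,32),[25,31),[24,30); WM=28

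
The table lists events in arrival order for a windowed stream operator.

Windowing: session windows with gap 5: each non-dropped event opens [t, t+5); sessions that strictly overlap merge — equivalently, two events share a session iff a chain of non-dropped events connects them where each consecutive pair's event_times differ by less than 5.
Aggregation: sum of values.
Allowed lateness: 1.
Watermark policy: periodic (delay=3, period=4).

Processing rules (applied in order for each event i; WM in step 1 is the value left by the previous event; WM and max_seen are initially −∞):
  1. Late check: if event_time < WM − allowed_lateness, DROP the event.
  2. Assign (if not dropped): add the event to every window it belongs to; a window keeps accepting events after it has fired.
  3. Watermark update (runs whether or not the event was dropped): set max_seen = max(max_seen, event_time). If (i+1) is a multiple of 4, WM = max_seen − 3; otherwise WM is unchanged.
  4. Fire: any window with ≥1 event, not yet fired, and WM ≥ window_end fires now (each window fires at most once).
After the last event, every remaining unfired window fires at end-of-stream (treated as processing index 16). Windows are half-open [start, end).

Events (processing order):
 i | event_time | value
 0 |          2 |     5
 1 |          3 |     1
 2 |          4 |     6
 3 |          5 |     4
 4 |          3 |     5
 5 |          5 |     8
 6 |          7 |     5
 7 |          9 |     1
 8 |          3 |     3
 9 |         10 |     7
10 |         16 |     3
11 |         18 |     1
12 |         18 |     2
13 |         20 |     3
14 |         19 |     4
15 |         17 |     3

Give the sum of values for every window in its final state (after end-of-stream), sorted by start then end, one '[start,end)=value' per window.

i=0 t=2 v=5: → [2,7); WM=−∞
i=1 t=3 v=1: → [2,8); WM=−∞
i=2 t=4 v=6: → [2,9); WM=−∞
i=3 t=5 v=4: → [2,10); WM=2
i=4 t=3 v=5: → [2,10); WM=2
i=5 t=5 v=8: → [2,10); WM=2
i=6 t=7 v=5: → [2,12); WM=2
i=7 t=9 v=1: → [2,14); WM=6
i=8 t=3 v=3: DROP (t<6-1); WM=6
i=9 t=10 v=7: → [2,15); WM=6
i=10 t=16 v=3: → [16,21); WM=6
i=11 t=18 v=1: → [16,23); WM=15
i=12 t=18 v=2: → [16,23); WM=15
i=13 t=20 v=3: → [16,25); WM=15
i=14 t=19 v=4: → [16,25); WM=15
i=15 t=17 v=3: → [16,25); WM=17

[2,15)=42 [16,25)=16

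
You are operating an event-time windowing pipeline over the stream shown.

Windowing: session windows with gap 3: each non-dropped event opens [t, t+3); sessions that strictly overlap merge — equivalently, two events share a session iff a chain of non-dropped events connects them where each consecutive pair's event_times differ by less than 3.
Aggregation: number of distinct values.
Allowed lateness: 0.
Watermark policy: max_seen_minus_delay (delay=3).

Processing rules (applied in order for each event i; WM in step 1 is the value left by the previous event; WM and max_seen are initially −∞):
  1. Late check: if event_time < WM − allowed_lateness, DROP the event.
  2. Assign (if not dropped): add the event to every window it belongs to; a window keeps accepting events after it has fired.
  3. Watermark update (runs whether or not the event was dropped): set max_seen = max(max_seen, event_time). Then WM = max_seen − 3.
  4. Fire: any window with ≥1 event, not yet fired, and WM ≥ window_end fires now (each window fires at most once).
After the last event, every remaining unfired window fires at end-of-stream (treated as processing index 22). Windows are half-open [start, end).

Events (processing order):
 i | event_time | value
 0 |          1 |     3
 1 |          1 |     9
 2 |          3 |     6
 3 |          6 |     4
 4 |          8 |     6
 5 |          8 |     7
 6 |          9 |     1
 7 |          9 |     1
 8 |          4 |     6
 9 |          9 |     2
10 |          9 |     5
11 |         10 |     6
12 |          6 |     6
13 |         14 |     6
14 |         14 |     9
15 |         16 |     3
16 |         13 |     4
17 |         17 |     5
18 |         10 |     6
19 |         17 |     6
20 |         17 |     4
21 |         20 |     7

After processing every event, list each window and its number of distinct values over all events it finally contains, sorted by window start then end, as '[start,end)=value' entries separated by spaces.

[1,6)=3 [6,13)=6 [13,20)=5 [20,23)=1

i=0 t=1 v=3: → [1,4); WM=-2
i=1 t=1 v=9: → [1,4); WM=-2
i=2 t=3 v=6: → [1,6); WM=0
i=3 t=6 v=4: → [6,9); WM=3
i=4 t=8 v=6: → [6,11); WM=5
i=5 t=8 v=7: → [6,11); WM=5
i=6 t=9 v=1: → [6,12); WM=6
i=7 t=9 v=1: → [6,12); WM=6
i=8 t=4 v=6: DROP (t<6-0); WM=6
i=9 t=9 v=2: → [6,12); WM=6
i=10 t=9 v=5: → [6,12); WM=6
i=11 t=10 v=6: → [6,13); WM=7
i=12 t=6 v=6: DROP (t<7-0); WM=7
i=13 t=14 v=6: → [14,17); WM=11
i=14 t=14 v=9: → [14,17); WM=11
i=15 t=16 v=3: → [14,19); WM=13
i=16 t=13 v=4: → [13,19); WM=13
i=17 t=17 v=5: → [13,20); WM=14
i=18 t=10 v=6: DROP (t<14-0); WM=14
i=19 t=17 v=6: → [13,20); WM=14
i=20 t=17 v=4: → [13,20); WM=14
i=21 t=20 v=7: → [20,23); WM=17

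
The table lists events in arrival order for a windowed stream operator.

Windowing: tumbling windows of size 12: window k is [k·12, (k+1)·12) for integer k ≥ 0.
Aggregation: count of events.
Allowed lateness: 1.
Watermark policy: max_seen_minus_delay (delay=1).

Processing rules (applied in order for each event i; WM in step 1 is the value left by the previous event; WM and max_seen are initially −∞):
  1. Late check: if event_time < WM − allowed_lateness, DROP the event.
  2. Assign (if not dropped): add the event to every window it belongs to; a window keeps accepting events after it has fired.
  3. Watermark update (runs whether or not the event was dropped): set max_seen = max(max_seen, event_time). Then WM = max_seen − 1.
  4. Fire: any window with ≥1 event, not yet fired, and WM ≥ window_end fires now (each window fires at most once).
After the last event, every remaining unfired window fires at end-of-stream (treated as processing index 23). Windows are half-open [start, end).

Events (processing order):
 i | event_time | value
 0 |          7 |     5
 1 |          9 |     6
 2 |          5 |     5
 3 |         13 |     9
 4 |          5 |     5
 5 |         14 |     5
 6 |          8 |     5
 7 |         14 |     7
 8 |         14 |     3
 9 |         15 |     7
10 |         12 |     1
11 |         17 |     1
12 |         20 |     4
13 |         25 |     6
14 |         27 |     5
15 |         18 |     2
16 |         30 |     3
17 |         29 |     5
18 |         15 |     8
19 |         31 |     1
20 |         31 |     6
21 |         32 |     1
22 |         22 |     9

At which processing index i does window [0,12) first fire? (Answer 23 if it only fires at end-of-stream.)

3

i=0 t=7 v=5: → [0,12); WM=6
i=1 t=9 v=6: → [0,12); WM=8
i=2 t=5 v=5: DROP (t<8-1); WM=8
i=3 t=13 v=9: → [12,24); WM=12; [0,12) fires=2
i=4 t=5 v=5: DROP (t<12-1); WM=12
i=5 t=14 v=5: → [12,24); WM=13
i=6 t=8 v=5: DROP (t<13-1); WM=13
i=7 t=14 v=7: → [12,24); WM=13
i=8 t=14 v=3: → [12,24); WM=13
i=9 t=15 v=7: → [12,24); WM=14
i=10 t=12 v=1: DROP (t<14-1); WM=14
i=11 t=17 v=1: → [12,24); WM=16
i=12 t=20 v=4: → [12,24); WM=19
i=13 t=25 v=6: → [24,36); WM=24; [12,24) fires=7
i=14 t=27 v=5: → [24,36); WM=26
i=15 t=18 v=2: DROP (t<26-1); WM=26
i=16 t=30 v=3: → [24,36); WM=29
i=17 t=29 v=5: → [24,36); WM=29
i=18 t=15 v=8: DROP (t<29-1); WM=29
i=19 t=31 v=1: → [24,36); WM=30
i=20 t=31 v=6: → [24,36); WM=30
i=21 t=32 v=1: → [24,36); WM=31
i=22 t=22 v=9: DROP (t<31-1); WM=31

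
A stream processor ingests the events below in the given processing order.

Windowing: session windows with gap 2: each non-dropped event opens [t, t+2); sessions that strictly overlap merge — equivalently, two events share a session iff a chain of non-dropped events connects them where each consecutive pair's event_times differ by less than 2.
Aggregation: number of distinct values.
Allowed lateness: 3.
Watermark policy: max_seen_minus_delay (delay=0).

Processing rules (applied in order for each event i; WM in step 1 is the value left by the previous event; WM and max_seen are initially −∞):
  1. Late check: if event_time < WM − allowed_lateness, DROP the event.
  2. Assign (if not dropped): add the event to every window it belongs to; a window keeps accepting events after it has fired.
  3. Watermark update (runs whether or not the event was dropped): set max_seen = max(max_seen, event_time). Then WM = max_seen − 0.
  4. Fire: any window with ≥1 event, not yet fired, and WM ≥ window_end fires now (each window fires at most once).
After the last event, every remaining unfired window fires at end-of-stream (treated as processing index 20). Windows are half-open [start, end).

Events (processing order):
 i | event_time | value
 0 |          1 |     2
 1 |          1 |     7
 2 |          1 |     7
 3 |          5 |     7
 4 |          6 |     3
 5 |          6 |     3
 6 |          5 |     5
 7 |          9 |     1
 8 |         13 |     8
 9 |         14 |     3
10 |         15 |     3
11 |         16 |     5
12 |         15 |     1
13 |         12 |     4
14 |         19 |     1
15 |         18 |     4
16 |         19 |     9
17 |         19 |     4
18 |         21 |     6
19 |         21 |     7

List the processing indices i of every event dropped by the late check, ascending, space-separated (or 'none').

13

i=0 t=1 v=2: → [1,3); WM=1
i=1 t=1 v=7: → [1,3); WM=1
i=2 t=1 v=7: → [1,3); WM=1
i=3 t=5 v=7: → [5,7); WM=5
i=4 t=6 v=3: → [5,8); WM=6
i=5 t=6 v=3: → [5,8); WM=6
i=6 t=5 v=5: → [5,8); WM=6
i=7 t=9 v=1: → [9,11); WM=9
i=8 t=13 v=8: → [13,15); WM=13
i=9 t=14 v=3: → [13,16); WM=14
i=10 t=15 v=3: → [13,17); WM=15
i=11 t=16 v=5: → [13,18); WM=16
i=12 t=15 v=1: → [13,18); WM=16
i=13 t=12 v=4: DROP (t<16-3); WM=16
i=14 t=19 v=1: → [19,21); WM=19
i=15 t=18 v=4: → [18,21); WM=19
i=16 t=19 v=9: → [18,21); WM=19
i=17 t=19 v=4: → [18,21); WM=19
i=18 t=21 v=6: → [21,23); WM=21
i=19 t=21 v=7: → [21,23); WM=21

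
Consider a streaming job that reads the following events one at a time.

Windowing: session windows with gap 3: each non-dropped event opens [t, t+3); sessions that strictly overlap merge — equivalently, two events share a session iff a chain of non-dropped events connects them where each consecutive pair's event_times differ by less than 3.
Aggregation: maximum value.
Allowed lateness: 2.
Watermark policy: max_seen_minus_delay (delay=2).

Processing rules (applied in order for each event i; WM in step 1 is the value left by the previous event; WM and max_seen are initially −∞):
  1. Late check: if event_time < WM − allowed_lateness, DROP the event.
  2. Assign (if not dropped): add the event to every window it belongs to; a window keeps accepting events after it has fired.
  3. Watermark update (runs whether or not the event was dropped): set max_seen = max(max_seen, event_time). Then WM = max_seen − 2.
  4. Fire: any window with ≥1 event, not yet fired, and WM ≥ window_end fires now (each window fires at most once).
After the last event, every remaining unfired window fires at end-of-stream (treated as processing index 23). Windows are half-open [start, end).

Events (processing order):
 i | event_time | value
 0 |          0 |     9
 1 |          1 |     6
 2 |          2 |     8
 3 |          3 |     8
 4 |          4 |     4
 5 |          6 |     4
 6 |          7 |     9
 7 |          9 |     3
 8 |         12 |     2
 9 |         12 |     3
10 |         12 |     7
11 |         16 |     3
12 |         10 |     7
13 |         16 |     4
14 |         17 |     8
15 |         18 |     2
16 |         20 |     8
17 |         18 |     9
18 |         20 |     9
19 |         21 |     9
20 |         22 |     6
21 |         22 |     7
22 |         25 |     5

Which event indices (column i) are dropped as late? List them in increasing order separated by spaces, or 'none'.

12

i=0 t=0 v=9: → [0,3); WM=-2
i=1 t=1 v=6: → [0,4); WM=-1
i=2 t=2 v=8: → [0,5); WM=0
i=3 t=3 v=8: → [0,6); WM=1
i=4 t=4 v=4: → [0,7); WM=2
i=5 t=6 v=4: → [0,9); WM=4
i=6 t=7 v=9: → [0,10); WM=5
i=7 t=9 v=3: → [0,12); WM=7
i=8 t=12 v=2: → [12,15); WM=10
i=9 t=12 v=3: → [12,15); WM=10
i=10 t=12 v=7: → [12,15); WM=10
i=11 t=16 v=3: → [16,19); WM=14
i=12 t=10 v=7: DROP (t<14-2); WM=14
i=13 t=16 v=4: → [16,19); WM=14
i=14 t=17 v=8: → [16,20); WM=15
i=15 t=18 v=2: → [16,21); WM=16
i=16 t=20 v=8: → [16,23); WM=18
i=17 t=18 v=9: → [16,23); WM=18
i=18 t=20 v=9: → [16,23); WM=18
i=19 t=21 v=9: → [16,24); WM=19
i=20 t=22 v=6: → [16,25); WM=20
i=21 t=22 v=7: → [16,25); WM=20
i=22 t=25 v=5: → [25,28); WM=23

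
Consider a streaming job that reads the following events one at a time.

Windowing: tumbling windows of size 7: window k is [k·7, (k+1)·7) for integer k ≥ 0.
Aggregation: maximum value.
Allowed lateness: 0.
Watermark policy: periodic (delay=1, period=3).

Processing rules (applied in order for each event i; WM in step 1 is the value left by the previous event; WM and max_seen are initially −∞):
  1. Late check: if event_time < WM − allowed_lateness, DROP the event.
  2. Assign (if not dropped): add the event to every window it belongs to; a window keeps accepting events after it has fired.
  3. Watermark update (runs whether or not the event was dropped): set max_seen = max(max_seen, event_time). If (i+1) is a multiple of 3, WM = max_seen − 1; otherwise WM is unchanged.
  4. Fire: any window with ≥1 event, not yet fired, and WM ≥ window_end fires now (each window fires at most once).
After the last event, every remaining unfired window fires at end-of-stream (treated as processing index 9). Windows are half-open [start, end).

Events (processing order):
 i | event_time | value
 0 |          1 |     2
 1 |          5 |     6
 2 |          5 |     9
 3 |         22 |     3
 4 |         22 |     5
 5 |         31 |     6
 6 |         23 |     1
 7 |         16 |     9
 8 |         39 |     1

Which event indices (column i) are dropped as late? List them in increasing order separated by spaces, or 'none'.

i=0 t=1 v=2: → [0,7); WM=−∞
i=1 t=5 v=6: → [0,7); WM=−∞
i=2 t=5 v=9: → [0,7); WM=4
i=3 t=22 v=3: → [21,28); WM=4
i=4 t=22 v=5: → [21,28); WM=4
i=5 t=31 v=6: → [28,35); WM=30; [0,7) fires=9 [21,28) fires=5
i=6 t=23 v=1: DROP (t<30-0); WM=30
i=7 t=16 v=9: DROP (t<30-0); WM=30
i=8 t=39 v=1: → [35,42); WM=38; [28,35) fires=6

6 7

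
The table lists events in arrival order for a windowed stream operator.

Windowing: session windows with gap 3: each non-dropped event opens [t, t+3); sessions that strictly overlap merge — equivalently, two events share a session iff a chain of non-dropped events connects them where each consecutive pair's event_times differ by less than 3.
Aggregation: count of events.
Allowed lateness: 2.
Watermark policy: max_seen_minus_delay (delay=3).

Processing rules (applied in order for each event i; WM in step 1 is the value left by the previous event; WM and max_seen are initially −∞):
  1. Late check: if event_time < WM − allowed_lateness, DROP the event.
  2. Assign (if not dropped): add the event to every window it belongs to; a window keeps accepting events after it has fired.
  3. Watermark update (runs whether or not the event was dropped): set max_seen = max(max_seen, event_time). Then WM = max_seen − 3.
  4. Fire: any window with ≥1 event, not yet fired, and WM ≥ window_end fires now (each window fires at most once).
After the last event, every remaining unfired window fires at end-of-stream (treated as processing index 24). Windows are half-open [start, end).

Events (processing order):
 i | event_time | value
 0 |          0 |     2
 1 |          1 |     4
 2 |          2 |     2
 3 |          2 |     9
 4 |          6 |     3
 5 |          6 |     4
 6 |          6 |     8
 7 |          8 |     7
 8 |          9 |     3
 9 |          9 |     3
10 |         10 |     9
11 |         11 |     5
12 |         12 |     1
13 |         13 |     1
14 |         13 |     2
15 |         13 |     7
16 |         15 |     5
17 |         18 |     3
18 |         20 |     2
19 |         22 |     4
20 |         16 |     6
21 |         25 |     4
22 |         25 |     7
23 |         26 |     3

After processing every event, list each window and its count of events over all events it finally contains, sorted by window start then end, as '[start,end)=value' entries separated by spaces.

[0,5)=4 [6,18)=13 [18,25)=3 [25,29)=3

i=0 t=0 v=2: → [0,3); WM=-3
i=1 t=1 v=4: → [0,4); WM=-2
i=2 t=2 v=2: → [0,5); WM=-1
i=3 t=2 v=9: → [0,5); WM=-1
i=4 t=6 v=3: → [6,9); WM=3
i=5 t=6 v=4: → [6,9); WM=3
i=6 t=6 v=8: → [6,9); WM=3
i=7 t=8 v=7: → [6,11); WM=5
i=8 t=9 v=3: → [6,12); WM=6
i=9 t=9 v=3: → [6,12); WM=6
i=10 t=10 v=9: → [6,13); WM=7
i=11 t=11 v=5: → [6,14); WM=8
i=12 t=12 v=1: → [6,15); WM=9
i=13 t=13 v=1: → [6,16); WM=10
i=14 t=13 v=2: → [6,16); WM=10
i=15 t=13 v=7: → [6,16); WM=10
i=16 t=15 v=5: → [6,18); WM=12
i=17 t=18 v=3: → [18,21); WM=15
i=18 t=20 v=2: → [18,23); WM=17
i=19 t=22 v=4: → [18,25); WM=19
i=20 t=16 v=6: DROP (t<19-2); WM=19
i=21 t=25 v=4: → [25,28); WM=22
i=22 t=25 v=7: → [25,28); WM=22
i=23 t=26 v=3: → [25,29); WM=23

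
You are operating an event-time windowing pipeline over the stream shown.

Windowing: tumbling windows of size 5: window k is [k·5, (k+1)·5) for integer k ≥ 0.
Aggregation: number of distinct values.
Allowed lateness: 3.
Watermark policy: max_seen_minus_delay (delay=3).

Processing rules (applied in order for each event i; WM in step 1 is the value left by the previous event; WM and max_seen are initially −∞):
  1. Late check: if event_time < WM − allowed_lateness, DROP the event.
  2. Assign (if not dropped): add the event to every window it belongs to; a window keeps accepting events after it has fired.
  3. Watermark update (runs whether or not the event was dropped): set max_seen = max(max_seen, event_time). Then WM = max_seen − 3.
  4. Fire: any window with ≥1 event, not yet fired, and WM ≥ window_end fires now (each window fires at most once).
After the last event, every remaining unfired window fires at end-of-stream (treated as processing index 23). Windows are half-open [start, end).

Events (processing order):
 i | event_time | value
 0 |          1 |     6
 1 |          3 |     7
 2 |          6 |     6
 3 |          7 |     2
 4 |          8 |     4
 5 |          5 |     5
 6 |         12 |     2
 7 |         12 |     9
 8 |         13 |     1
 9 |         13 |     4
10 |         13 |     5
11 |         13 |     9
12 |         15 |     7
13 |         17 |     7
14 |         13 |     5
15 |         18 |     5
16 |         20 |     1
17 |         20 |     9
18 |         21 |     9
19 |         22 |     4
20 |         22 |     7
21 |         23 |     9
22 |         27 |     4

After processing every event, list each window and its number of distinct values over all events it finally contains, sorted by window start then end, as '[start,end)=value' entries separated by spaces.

[0,5)=2 [5,10)=4 [10,15)=5 [15,20)=2 [20,25)=4 [25,30)=1

i=0 t=1 v=6: → [0,5); WM=-2
i=1 t=3 v=7: → [0,5); WM=0
i=2 t=6 v=6: → [5,10); WM=3
i=3 t=7 v=2: → [5,10); WM=4
i=4 t=8 v=4: → [5,10); WM=5; [0,5) fires=2
i=5 t=5 v=5: → [5,10); WM=5
i=6 t=12 v=2: → [10,15); WM=9
i=7 t=12 v=9: → [10,15); WM=9
i=8 t=13 v=1: → [10,15); WM=10; [5,10) fires=4
i=9 t=13 v=4: → [10,15); WM=10
i=10 t=13 v=5: → [10,15); WM=10
i=11 t=13 v=9: → [10,15); WM=10
i=12 t=15 v=7: → [15,20); WM=12
i=13 t=17 v=7: → [15,20); WM=14
i=14 t=13 v=5: → [10,15); WM=14
i=15 t=18 v=5: → [15,20); WM=15; [10,15) fires=5
i=16 t=20 v=1: → [20,25); WM=17
i=17 t=20 v=9: → [20,25); WM=17
i=18 t=21 v=9: → [20,25); WM=18
i=19 t=22 v=4: → [20,25); WM=19
i=20 t=22 v=7: → [20,25); WM=19
i=21 t=23 v=9: → [20,25); WM=20; [15,20) fires=2
i=22 t=27 v=4: → [25,30); WM=24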